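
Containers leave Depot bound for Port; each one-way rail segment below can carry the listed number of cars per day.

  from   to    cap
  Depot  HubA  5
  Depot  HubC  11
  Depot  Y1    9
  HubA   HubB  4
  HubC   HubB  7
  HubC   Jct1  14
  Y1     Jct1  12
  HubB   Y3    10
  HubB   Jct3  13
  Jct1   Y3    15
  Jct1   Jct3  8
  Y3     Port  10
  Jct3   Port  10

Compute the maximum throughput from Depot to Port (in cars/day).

Augment Depot→HubA→HubB→Y3→Port: bottleneck 4, flow now 4.
Augment Depot→HubC→HubB→Y3→Port: bottleneck 6, flow now 10.
Augment Depot→HubC→HubB→Jct3→Port: bottleneck 1, flow now 11.
Augment Depot→HubC→Jct1→Jct3→Port: bottleneck 4, flow now 15.
Augment Depot→Y1→Jct1→Jct3→Port: bottleneck 4, flow now 19.
Augment Depot→Y1→Jct1→Y3→HubB→Jct3→Port: bottleneck 1, flow now 20. (uses reverse residual edge)
No augmenting path remains; maximum flow = 20.
In the residual graph, reachable from Depot: {Depot, HubA, HubC, Y1, HubB, Jct1, Y3, Jct3}.
Min-cut edges: Y3→Port (10), Jct3→Port (10); capacity 10 + 10 = 20.
This cut is saturated, so no flow can exceed 20.

20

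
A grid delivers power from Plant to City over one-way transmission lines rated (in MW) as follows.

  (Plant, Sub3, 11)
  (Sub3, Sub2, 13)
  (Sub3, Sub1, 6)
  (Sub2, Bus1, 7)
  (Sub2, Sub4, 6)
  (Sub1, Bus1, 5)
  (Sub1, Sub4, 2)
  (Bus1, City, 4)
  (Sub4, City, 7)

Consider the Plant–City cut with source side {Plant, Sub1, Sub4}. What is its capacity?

Edges leaving {Plant, Sub1, Sub4}: Plant→Sub3 (11), Sub1→Bus1 (5), Sub4→City (7).
Cut capacity = 11 + 5 + 7 = 23.

23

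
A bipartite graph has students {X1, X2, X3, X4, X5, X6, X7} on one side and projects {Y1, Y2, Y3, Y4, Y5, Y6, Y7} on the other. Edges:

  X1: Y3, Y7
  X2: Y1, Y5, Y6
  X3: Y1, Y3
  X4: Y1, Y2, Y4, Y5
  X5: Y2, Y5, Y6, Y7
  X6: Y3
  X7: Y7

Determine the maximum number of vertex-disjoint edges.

Unit-capacity flow: source→left, listed edges, right→sink; max matching = max flow.
Augmenting path X1→Y3 (+1); matched 1.
Augmenting path X2→Y1 (+1); matched 2.
Augmenting path X4→Y2 (+1); matched 3.
Augmenting path X5→Y5 (+1); matched 4.
Augmenting path X7→Y7 (+1); matched 5.
Augmenting path X3→Y1→X2→Y6 (+1); matched 6.
No augmenting path remains; maximum matching = 6.
König certificate: {X2, X3, X4, X5, Y3, Y7} is a vertex cover of size 6 (every listed pair touches it), so no matching can be larger.

6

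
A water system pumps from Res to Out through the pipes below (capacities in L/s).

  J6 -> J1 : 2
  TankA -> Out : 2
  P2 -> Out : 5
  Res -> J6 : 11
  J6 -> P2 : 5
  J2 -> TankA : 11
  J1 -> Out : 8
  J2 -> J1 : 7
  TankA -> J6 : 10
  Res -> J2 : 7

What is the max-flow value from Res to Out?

Augment Res→J6→J1→Out: bottleneck 2, flow now 2.
Augment Res→J6→P2→Out: bottleneck 5, flow now 7.
Augment Res→J2→J1→Out: bottleneck 6, flow now 13.
Augment Res→J2→TankA→Out: bottleneck 1, flow now 14.
No augmenting path remains; maximum flow = 14.
In the residual graph, reachable from Res: {Res, J6}.
Min-cut edges: Res→J2 (7), J6→J1 (2), J6→P2 (5); capacity 7 + 2 + 5 = 14.
This cut is saturated, so no flow can exceed 14.

14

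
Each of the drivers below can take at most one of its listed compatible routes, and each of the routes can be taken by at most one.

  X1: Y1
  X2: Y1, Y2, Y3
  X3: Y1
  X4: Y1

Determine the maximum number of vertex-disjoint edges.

2

Unit-capacity flow: source→left, listed edges, right→sink; max matching = max flow.
Augmenting path X1→Y1 (+1); matched 1.
Augmenting path X2→Y2 (+1); matched 2.
No augmenting path remains; maximum matching = 2.
König certificate: {X2, Y1} is a vertex cover of size 2 (every listed pair touches it), so no matching can be larger.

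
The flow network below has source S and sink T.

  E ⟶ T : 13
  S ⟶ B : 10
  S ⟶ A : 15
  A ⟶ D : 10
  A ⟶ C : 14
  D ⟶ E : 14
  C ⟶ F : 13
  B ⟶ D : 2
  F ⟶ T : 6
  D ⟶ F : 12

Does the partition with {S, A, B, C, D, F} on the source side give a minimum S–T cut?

No — its capacity is 20, but the minimum cut has capacity 17.

Given cut capacity: 14 + 6 = 20.
Augment S→A→C→F→T: bottleneck 6, flow now 6.
Augment S→A→D→E→T: bottleneck 9, flow now 15.
Augment S→B→D→E→T: bottleneck 2, flow now 17.
No augmenting path remains; maximum flow = 17.
In the residual graph, reachable from S: {S, B}.
Min-cut edges: S→A (15), B→D (2); capacity 15 + 2 = 17.
Cut capacity 20 exceeds the max flow 17, so it is not minimum.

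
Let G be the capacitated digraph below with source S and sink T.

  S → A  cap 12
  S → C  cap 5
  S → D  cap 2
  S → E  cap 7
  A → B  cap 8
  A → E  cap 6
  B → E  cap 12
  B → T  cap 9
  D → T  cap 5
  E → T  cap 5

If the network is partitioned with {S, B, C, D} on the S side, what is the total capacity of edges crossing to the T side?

Edges leaving {S, B, C, D}: S→A (12), S→E (7), B→E (12), B→T (9), D→T (5).
Cut capacity = 12 + 7 + 12 + 9 + 5 = 45.

45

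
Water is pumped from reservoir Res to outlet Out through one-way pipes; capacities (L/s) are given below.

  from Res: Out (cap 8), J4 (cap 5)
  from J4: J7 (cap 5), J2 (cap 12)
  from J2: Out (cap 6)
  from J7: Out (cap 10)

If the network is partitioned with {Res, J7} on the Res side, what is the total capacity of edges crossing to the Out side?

23

Edges leaving {Res, J7}: Res→J4 (5), Res→Out (8), J7→Out (10).
Cut capacity = 5 + 8 + 10 = 23.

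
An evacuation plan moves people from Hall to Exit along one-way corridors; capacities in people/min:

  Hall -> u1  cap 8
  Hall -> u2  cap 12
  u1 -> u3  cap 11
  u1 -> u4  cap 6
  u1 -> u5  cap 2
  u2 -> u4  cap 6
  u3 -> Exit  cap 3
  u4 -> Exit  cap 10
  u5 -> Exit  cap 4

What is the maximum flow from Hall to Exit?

Augment Hall→u1→u3→Exit: bottleneck 3, flow now 3.
Augment Hall→u1→u4→Exit: bottleneck 5, flow now 8.
Augment Hall→u2→u4→Exit: bottleneck 5, flow now 13.
Augment Hall→u2→u4→u1→u5→Exit: bottleneck 1, flow now 14. (uses reverse residual edge)
No augmenting path remains; maximum flow = 14.
In the residual graph, reachable from Hall: {Hall, u2}.
Min-cut edges: Hall→u1 (8), u2→u4 (6); capacity 8 + 6 = 14.
This cut is saturated, so no flow can exceed 14.

14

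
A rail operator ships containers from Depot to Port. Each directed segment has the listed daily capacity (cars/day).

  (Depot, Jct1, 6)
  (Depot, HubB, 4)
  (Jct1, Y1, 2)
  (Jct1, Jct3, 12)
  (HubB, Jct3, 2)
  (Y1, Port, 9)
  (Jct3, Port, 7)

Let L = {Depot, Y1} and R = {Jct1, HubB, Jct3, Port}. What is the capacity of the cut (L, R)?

Edges leaving {Depot, Y1}: Depot→Jct1 (6), Depot→HubB (4), Y1→Port (9).
Cut capacity = 6 + 4 + 9 = 19.

19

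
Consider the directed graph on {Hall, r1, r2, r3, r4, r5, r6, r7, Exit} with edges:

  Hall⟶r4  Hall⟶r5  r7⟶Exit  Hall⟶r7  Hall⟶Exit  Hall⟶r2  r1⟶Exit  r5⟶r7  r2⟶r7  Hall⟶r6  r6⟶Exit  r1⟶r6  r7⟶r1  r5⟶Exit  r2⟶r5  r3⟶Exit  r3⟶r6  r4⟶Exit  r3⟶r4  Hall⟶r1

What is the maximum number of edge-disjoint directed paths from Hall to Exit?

Assign every edge capacity 1; by Menger, the answer equals the max flow.
Path Hall→Exit (+1); total 1.
Path Hall→r1→Exit (+1); total 2.
Path Hall→r4→Exit (+1); total 3.
Path Hall→r5→Exit (+1); total 4.
Path Hall→r6→Exit (+1); total 5.
Path Hall→r7→Exit (+1); total 6.
No residual Hall→Exit path; max flow = 6.
Certifying cut of size 6: {Hall→Exit, Hall→r4, r1→Exit, r5→Exit, r6→Exit, r7→Exit}.

6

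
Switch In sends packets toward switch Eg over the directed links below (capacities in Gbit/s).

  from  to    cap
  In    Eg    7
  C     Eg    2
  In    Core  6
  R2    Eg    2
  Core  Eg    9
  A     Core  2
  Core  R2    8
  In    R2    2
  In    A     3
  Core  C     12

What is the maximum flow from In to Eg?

Augment In→Eg: bottleneck 7, flow now 7.
Augment In→Core→Eg: bottleneck 6, flow now 13.
Augment In→R2→Eg: bottleneck 2, flow now 15.
Augment In→A→Core→Eg: bottleneck 2, flow now 17.
No augmenting path remains; maximum flow = 17.
In the residual graph, reachable from In: {In, A}.
Min-cut edges: In→Core (6), In→R2 (2), In→Eg (7), A→Core (2); capacity 6 + 2 + 7 + 2 = 17.
This cut is saturated, so no flow can exceed 17.

17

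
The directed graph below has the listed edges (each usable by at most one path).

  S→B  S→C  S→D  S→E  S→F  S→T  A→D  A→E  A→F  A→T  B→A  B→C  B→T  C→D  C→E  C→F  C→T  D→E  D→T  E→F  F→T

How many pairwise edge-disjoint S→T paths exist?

Assign every edge capacity 1; by Menger, the answer equals the max flow.
Path S→T (+1); total 1.
Path S→B→T (+1); total 2.
Path S→C→T (+1); total 3.
Path S→D→T (+1); total 4.
Path S→F→T (+1); total 5.
No residual S→T path; max flow = 5.
Certifying cut of size 5: {F→T, S→B, S→C, S→D, S→T}.

5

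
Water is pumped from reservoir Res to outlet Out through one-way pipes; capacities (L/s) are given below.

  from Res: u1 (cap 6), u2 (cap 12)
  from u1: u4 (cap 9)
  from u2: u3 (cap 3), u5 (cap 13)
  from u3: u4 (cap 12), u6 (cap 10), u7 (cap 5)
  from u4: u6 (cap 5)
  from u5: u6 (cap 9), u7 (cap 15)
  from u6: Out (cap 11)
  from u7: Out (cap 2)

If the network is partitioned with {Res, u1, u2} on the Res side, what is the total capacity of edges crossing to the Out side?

25

Edges leaving {Res, u1, u2}: u1→u4 (9), u2→u3 (3), u2→u5 (13).
Cut capacity = 9 + 3 + 13 = 25.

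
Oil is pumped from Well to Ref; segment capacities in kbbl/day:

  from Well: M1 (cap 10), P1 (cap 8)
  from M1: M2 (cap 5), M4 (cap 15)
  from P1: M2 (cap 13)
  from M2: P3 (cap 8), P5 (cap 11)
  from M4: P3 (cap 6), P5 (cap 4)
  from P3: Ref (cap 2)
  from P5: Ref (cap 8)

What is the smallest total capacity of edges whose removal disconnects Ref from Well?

Augment Well→M1→M2→P3→Ref: bottleneck 2, flow now 2.
Augment Well→M1→M2→P5→Ref: bottleneck 3, flow now 5.
Augment Well→M1→M4→P5→Ref: bottleneck 4, flow now 9.
Augment Well→P1→M2→P5→Ref: bottleneck 1, flow now 10.
No augmenting path remains; maximum flow = 10.
By max-flow min-cut, the minimum cut capacity equals the max flow.
In the residual graph, reachable from Well: {Well, M1, P1, M2, M4, P3, P5}.
Min-cut edges: P3→Ref (2), P5→Ref (8); capacity 2 + 8 = 10.

10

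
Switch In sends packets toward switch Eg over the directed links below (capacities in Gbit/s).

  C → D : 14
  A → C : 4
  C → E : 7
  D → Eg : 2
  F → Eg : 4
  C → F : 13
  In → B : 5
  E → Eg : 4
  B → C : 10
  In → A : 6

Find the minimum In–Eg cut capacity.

Augment In→A→C→D→Eg: bottleneck 2, flow now 2.
Augment In→A→C→E→Eg: bottleneck 2, flow now 4.
Augment In→B→C→E→Eg: bottleneck 2, flow now 6.
Augment In→B→C→F→Eg: bottleneck 3, flow now 9.
No augmenting path remains; maximum flow = 9.
By max-flow min-cut, the minimum cut capacity equals the max flow.
In the residual graph, reachable from In: {In, A}.
Min-cut edges: In→B (5), A→C (4); capacity 5 + 4 = 9.

9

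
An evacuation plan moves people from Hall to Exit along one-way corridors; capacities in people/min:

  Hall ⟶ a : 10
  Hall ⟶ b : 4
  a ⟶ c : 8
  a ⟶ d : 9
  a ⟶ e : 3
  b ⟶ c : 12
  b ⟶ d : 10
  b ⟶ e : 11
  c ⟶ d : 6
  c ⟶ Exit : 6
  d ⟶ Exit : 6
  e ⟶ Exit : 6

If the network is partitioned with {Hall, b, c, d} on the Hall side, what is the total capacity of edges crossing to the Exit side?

Edges leaving {Hall, b, c, d}: Hall→a (10), b→e (11), c→Exit (6), d→Exit (6).
Cut capacity = 10 + 11 + 6 + 6 = 33.

33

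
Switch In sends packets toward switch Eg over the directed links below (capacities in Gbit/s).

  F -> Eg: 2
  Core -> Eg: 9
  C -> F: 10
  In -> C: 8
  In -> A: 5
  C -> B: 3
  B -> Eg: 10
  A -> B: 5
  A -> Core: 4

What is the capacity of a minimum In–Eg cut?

Augment In→C→F→Eg: bottleneck 2, flow now 2.
Augment In→C→B→Eg: bottleneck 3, flow now 5.
Augment In→A→Core→Eg: bottleneck 4, flow now 9.
Augment In→A→B→Eg: bottleneck 1, flow now 10.
No augmenting path remains; maximum flow = 10.
By max-flow min-cut, the minimum cut capacity equals the max flow.
In the residual graph, reachable from In: {In, C, F}.
Min-cut edges: In→A (5), C→B (3), F→Eg (2); capacity 5 + 3 + 2 = 10.

10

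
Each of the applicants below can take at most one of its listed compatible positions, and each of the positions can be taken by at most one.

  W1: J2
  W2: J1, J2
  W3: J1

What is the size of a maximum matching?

2

Unit-capacity flow: source→left, listed edges, right→sink; max matching = max flow.
Augmenting path W1→J2 (+1); matched 1.
Augmenting path W2→J1 (+1); matched 2.
No augmenting path remains; maximum matching = 2.
König certificate: {J1, J2} is a vertex cover of size 2 (every listed pair touches it), so no matching can be larger.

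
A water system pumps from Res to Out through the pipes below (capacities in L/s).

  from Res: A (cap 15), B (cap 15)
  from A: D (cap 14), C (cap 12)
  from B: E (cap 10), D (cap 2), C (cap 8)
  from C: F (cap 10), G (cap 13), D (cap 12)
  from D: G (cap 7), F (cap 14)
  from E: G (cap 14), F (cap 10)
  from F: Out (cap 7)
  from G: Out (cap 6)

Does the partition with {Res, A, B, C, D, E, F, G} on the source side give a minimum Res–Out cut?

Yes — it is a minimum cut (capacity 13).

Given cut capacity: 7 + 6 = 13.
Augment Res→A→C→F→Out: bottleneck 7, flow now 7.
Augment Res→A→C→G→Out: bottleneck 5, flow now 12.
Augment Res→A→D→G→Out: bottleneck 1, flow now 13.
No augmenting path remains; maximum flow = 13.
Cut capacity 13 equals the max flow, so it is a minimum cut.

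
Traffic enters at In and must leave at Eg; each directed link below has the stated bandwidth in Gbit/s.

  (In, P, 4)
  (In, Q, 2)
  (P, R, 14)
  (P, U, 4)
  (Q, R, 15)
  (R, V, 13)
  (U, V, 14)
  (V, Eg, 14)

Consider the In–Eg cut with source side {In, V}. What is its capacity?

20

Edges leaving {In, V}: In→P (4), In→Q (2), V→Eg (14).
Cut capacity = 4 + 2 + 14 = 20.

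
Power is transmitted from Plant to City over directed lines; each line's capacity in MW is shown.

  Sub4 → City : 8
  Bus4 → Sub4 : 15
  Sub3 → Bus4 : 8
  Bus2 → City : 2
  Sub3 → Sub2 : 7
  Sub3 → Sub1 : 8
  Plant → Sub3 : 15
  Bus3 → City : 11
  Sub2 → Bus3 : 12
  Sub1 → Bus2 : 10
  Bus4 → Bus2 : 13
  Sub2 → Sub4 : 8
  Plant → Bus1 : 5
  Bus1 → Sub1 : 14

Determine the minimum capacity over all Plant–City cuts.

Augment Plant→Sub3→Sub2→Bus3→City: bottleneck 7, flow now 7.
Augment Plant→Sub3→Bus4→Bus2→City: bottleneck 2, flow now 9.
Augment Plant→Sub3→Bus4→Sub4→City: bottleneck 6, flow now 15.
Augment Plant→Bus1→Sub1→Bus2→Bus4→Sub4→City: bottleneck 2, flow now 17. (uses reverse residual edge)
No augmenting path remains; maximum flow = 17.
By max-flow min-cut, the minimum cut capacity equals the max flow.
In the residual graph, reachable from Plant: {Plant, Bus1, Sub1, Bus2}.
Min-cut edges: Plant→Sub3 (15), Bus2→City (2); capacity 15 + 2 = 17.

17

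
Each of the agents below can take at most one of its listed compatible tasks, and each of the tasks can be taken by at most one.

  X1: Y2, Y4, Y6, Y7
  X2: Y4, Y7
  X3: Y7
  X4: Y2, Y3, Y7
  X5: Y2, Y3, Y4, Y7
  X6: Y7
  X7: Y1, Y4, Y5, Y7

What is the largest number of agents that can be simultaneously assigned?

6

Unit-capacity flow: source→left, listed edges, right→sink; max matching = max flow.
Augmenting path X1→Y2 (+1); matched 1.
Augmenting path X2→Y4 (+1); matched 2.
Augmenting path X3→Y7 (+1); matched 3.
Augmenting path X4→Y3 (+1); matched 4.
Augmenting path X7→Y1 (+1); matched 5.
Augmenting path X5→Y2→X1→Y6 (+1); matched 6.
No augmenting path remains; maximum matching = 6.
König certificate: {X1, X2, X4, X5, X7, Y7} is a vertex cover of size 6 (every listed pair touches it), so no matching can be larger.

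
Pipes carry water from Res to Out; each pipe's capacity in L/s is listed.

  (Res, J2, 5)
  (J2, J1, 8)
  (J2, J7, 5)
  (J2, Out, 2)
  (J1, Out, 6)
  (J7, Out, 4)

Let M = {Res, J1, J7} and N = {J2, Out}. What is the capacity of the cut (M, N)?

Edges leaving {Res, J1, J7}: Res→J2 (5), J1→Out (6), J7→Out (4).
Cut capacity = 5 + 6 + 4 = 15.

15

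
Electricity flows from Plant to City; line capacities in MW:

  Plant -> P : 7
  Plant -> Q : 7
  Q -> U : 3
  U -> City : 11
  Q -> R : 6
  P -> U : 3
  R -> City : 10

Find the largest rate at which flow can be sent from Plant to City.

Augment Plant→P→U→City: bottleneck 3, flow now 3.
Augment Plant→Q→R→City: bottleneck 6, flow now 9.
Augment Plant→Q→U→City: bottleneck 1, flow now 10.
No augmenting path remains; maximum flow = 10.
In the residual graph, reachable from Plant: {Plant, P}.
Min-cut edges: Plant→Q (7), P→U (3); capacity 7 + 3 = 10.
This cut is saturated, so no flow can exceed 10.

10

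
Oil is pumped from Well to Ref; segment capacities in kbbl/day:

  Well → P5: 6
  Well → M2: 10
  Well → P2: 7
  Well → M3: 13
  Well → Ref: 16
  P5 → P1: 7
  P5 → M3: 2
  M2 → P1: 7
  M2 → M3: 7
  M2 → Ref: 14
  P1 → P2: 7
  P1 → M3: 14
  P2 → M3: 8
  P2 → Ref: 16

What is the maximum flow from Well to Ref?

Augment Well→Ref: bottleneck 16, flow now 16.
Augment Well→M2→Ref: bottleneck 10, flow now 26.
Augment Well→P2→Ref: bottleneck 7, flow now 33.
Augment Well→P5→P1→P2→Ref: bottleneck 6, flow now 39.
No augmenting path remains; maximum flow = 39.
In the residual graph, reachable from Well: {Well, M3}.
Min-cut edges: Well→P5 (6), Well→M2 (10), Well→P2 (7), Well→Ref (16); capacity 6 + 10 + 7 + 16 = 39.
This cut is saturated, so no flow can exceed 39.

39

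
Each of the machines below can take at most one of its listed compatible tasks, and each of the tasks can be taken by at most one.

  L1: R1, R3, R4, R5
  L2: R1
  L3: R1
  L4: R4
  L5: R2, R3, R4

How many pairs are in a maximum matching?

4

Unit-capacity flow: source→left, listed edges, right→sink; max matching = max flow.
Augmenting path L1→R1 (+1); matched 1.
Augmenting path L4→R4 (+1); matched 2.
Augmenting path L5→R2 (+1); matched 3.
Augmenting path L2→R1→L1→R3 (+1); matched 4.
No augmenting path remains; maximum matching = 4.
König certificate: {L1, L4, L5, R1} is a vertex cover of size 4 (every listed pair touches it), so no matching can be larger.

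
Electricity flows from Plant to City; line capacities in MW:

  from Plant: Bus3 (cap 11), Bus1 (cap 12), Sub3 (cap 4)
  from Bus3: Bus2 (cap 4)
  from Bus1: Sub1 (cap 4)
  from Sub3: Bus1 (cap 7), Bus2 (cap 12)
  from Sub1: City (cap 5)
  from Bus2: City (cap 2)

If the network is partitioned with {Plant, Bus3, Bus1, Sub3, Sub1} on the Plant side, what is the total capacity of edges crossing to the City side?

Edges leaving {Plant, Bus3, Bus1, Sub3, Sub1}: Bus3→Bus2 (4), Sub3→Bus2 (12), Sub1→City (5).
Cut capacity = 4 + 12 + 5 = 21.

21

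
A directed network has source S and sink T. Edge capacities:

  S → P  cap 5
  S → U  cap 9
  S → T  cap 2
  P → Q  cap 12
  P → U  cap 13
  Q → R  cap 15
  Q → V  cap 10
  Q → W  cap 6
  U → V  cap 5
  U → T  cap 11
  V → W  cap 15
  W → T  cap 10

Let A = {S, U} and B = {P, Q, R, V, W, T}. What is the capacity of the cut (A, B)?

23

Edges leaving {S, U}: S→P (5), S→T (2), U→V (5), U→T (11).
Cut capacity = 5 + 2 + 5 + 11 = 23.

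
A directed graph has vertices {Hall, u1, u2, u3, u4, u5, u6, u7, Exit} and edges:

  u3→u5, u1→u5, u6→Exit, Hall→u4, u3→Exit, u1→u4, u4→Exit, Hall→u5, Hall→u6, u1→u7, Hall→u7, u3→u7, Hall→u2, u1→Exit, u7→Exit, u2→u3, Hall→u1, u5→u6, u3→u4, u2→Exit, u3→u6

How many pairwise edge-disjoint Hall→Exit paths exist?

Assign every edge capacity 1; by Menger, the answer equals the max flow.
Path Hall→u1→Exit (+1); total 1.
Path Hall→u2→Exit (+1); total 2.
Path Hall→u4→Exit (+1); total 3.
Path Hall→u6→Exit (+1); total 4.
Path Hall→u7→Exit (+1); total 5.
No residual Hall→Exit path; max flow = 5.
Certifying cut of size 5: {Hall→u1, Hall→u2, Hall→u4, Hall→u7, u6→Exit}.

5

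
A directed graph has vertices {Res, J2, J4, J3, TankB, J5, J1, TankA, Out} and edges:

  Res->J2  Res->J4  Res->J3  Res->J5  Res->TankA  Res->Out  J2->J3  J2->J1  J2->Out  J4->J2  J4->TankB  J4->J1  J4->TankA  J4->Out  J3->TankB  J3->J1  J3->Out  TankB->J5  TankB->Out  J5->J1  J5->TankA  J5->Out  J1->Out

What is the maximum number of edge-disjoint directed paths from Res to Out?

5

Assign every edge capacity 1; by Menger, the answer equals the max flow.
Path Res→Out (+1); total 1.
Path Res→J2→Out (+1); total 2.
Path Res→J4→Out (+1); total 3.
Path Res→J3→Out (+1); total 4.
Path Res→J5→Out (+1); total 5.
No residual Res→Out path; max flow = 5.
Certifying cut of size 5: {Res→J2, Res→J3, Res→J4, Res→J5, Res→Out}.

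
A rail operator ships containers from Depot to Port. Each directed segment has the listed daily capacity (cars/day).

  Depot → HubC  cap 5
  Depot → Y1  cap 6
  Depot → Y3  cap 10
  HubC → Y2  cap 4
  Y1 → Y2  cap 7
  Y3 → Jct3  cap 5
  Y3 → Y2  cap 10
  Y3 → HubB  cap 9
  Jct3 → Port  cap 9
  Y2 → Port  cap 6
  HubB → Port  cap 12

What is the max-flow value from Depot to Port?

16

Augment Depot→HubC→Y2→Port: bottleneck 4, flow now 4.
Augment Depot→Y1→Y2→Port: bottleneck 2, flow now 6.
Augment Depot→Y3→Jct3→Port: bottleneck 5, flow now 11.
Augment Depot→Y3→HubB→Port: bottleneck 5, flow now 16.
No augmenting path remains; maximum flow = 16.
In the residual graph, reachable from Depot: {Depot, HubC, Y1, Y2}.
Min-cut edges: Depot→Y3 (10), Y2→Port (6); capacity 10 + 6 = 16.
This cut is saturated, so no flow can exceed 16.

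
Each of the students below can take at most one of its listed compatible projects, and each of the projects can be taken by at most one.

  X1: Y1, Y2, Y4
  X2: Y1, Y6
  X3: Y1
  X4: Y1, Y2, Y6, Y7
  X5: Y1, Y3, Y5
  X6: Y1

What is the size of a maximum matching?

Unit-capacity flow: source→left, listed edges, right→sink; max matching = max flow.
Augmenting path X1→Y1 (+1); matched 1.
Augmenting path X2→Y6 (+1); matched 2.
Augmenting path X4→Y2 (+1); matched 3.
Augmenting path X5→Y3 (+1); matched 4.
Augmenting path X3→Y1→X1→Y4 (+1); matched 5.
No augmenting path remains; maximum matching = 5.
König certificate: {X1, X2, X4, X5, Y1} is a vertex cover of size 5 (every listed pair touches it), so no matching can be larger.

5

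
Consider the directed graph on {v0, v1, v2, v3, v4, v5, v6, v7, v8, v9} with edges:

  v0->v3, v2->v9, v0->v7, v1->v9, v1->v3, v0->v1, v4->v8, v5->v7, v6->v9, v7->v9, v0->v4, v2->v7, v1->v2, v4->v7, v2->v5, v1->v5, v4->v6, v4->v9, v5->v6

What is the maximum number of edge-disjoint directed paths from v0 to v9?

Assign every edge capacity 1; by Menger, the answer equals the max flow.
Path v0→v1→v9 (+1); total 1.
Path v0→v4→v9 (+1); total 2.
Path v0→v7→v9 (+1); total 3.
No residual v0→v9 path; max flow = 3.
Certifying cut of size 3: {v0→v1, v0→v4, v0→v7}.

3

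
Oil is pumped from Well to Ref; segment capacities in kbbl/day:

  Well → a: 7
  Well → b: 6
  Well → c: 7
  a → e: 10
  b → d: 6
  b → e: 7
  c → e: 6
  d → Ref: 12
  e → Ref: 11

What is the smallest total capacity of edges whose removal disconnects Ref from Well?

17

Augment Well→a→e→Ref: bottleneck 7, flow now 7.
Augment Well→b→d→Ref: bottleneck 6, flow now 13.
Augment Well→c→e→Ref: bottleneck 4, flow now 17.
No augmenting path remains; maximum flow = 17.
By max-flow min-cut, the minimum cut capacity equals the max flow.
In the residual graph, reachable from Well: {Well, a, c, e}.
Min-cut edges: Well→b (6), e→Ref (11); capacity 6 + 11 = 17.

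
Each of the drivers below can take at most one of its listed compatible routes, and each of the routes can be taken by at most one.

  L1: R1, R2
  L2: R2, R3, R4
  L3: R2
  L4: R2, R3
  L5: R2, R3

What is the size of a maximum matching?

4

Unit-capacity flow: source→left, listed edges, right→sink; max matching = max flow.
Augmenting path L1→R1 (+1); matched 1.
Augmenting path L2→R2 (+1); matched 2.
Augmenting path L4→R3 (+1); matched 3.
Augmenting path L3→R2→L2→R4 (+1); matched 4.
No augmenting path remains; maximum matching = 4.
König certificate: {L1, L2, R2, R3} is a vertex cover of size 4 (every listed pair touches it), so no matching can be larger.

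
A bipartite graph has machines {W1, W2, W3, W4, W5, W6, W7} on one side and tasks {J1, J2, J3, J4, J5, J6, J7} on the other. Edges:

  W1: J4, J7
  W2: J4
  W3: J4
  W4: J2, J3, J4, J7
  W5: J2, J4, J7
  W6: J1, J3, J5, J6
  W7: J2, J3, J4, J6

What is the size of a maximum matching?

Unit-capacity flow: source→left, listed edges, right→sink; max matching = max flow.
Augmenting path W1→J4 (+1); matched 1.
Augmenting path W4→J2 (+1); matched 2.
Augmenting path W5→J7 (+1); matched 3.
Augmenting path W6→J1 (+1); matched 4.
Augmenting path W7→J3 (+1); matched 5.
Augmenting path W2→J4→W1→J7→W5→J2→W4→J3→W7→J6 (+1); matched 6.
No augmenting path remains; maximum matching = 6.
König certificate: {W1, W4, W5, W6, W7, J4} is a vertex cover of size 6 (every listed pair touches it), so no matching can be larger.

6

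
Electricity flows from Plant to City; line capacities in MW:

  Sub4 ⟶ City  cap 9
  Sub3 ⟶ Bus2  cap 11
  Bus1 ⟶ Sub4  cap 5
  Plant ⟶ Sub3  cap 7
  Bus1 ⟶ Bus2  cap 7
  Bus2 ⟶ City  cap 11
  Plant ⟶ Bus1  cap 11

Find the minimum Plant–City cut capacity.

16

Augment Plant→Bus1→Sub4→City: bottleneck 5, flow now 5.
Augment Plant→Bus1→Bus2→City: bottleneck 6, flow now 11.
Augment Plant→Sub3→Bus2→City: bottleneck 5, flow now 16.
No augmenting path remains; maximum flow = 16.
By max-flow min-cut, the minimum cut capacity equals the max flow.
In the residual graph, reachable from Plant: {Plant, Bus1, Sub3, Bus2}.
Min-cut edges: Bus1→Sub4 (5), Bus2→City (11); capacity 5 + 11 = 16.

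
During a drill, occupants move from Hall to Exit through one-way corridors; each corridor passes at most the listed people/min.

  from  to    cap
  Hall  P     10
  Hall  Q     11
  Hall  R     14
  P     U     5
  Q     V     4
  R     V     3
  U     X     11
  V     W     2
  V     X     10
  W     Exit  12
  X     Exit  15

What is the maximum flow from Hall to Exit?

12

Augment Hall→P→U→X→Exit: bottleneck 5, flow now 5.
Augment Hall→Q→V→W→Exit: bottleneck 2, flow now 7.
Augment Hall→Q→V→X→Exit: bottleneck 2, flow now 9.
Augment Hall→R→V→X→Exit: bottleneck 3, flow now 12.
No augmenting path remains; maximum flow = 12.
In the residual graph, reachable from Hall: {Hall, P, Q, R}.
Min-cut edges: P→U (5), Q→V (4), R→V (3); capacity 5 + 4 + 3 = 12.
This cut is saturated, so no flow can exceed 12.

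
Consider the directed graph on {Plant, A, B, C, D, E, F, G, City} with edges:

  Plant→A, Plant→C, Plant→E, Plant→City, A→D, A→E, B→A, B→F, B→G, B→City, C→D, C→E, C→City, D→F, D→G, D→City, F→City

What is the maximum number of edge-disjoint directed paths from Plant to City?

Assign every edge capacity 1; by Menger, the answer equals the max flow.
Path Plant→City (+1); total 1.
Path Plant→C→City (+1); total 2.
Path Plant→A→D→City (+1); total 3.
No residual Plant→City path; max flow = 3.
Certifying cut of size 3: {Plant→A, Plant→C, Plant→City}.

3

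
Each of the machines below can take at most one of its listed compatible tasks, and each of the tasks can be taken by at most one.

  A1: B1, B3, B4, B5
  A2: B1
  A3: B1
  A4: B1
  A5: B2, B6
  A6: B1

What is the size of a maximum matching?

3

Unit-capacity flow: source→left, listed edges, right→sink; max matching = max flow.
Augmenting path A1→B1 (+1); matched 1.
Augmenting path A5→B2 (+1); matched 2.
Augmenting path A2→B1→A1→B3 (+1); matched 3.
No augmenting path remains; maximum matching = 3.
König certificate: {A1, A5, B1} is a vertex cover of size 3 (every listed pair touches it), so no matching can be larger.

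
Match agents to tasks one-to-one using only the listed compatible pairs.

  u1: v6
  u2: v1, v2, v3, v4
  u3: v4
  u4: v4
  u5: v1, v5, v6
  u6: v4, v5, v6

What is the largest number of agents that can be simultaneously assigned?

5

Unit-capacity flow: source→left, listed edges, right→sink; max matching = max flow.
Augmenting path u1→v6 (+1); matched 1.
Augmenting path u2→v1 (+1); matched 2.
Augmenting path u3→v4 (+1); matched 3.
Augmenting path u5→v5 (+1); matched 4.
Augmenting path u6→v5→u5→v1→u2→v2 (+1); matched 5.
No augmenting path remains; maximum matching = 5.
König certificate: {u1, u2, u5, u6, v4} is a vertex cover of size 5 (every listed pair touches it), so no matching can be larger.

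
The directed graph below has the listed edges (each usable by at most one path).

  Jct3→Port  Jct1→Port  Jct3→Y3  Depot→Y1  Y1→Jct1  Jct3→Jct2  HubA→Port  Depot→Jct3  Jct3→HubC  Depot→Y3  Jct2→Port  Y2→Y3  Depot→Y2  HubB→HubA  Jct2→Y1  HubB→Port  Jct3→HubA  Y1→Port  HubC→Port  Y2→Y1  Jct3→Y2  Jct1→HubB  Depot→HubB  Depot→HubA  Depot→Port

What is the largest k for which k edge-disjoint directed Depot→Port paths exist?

6

Assign every edge capacity 1; by Menger, the answer equals the max flow.
Path Depot→Port (+1); total 1.
Path Depot→Jct3→Port (+1); total 2.
Path Depot→Y1→Port (+1); total 3.
Path Depot→HubB→Port (+1); total 4.
Path Depot→HubA→Port (+1); total 5.
Path Depot→Y2→Y1→Jct1→Port (+1); total 6.
No residual Depot→Port path; max flow = 6.
Certifying cut of size 6: {Depot→HubA, Depot→HubB, Depot→Jct3, Depot→Port, Depot→Y1, Depot→Y2}.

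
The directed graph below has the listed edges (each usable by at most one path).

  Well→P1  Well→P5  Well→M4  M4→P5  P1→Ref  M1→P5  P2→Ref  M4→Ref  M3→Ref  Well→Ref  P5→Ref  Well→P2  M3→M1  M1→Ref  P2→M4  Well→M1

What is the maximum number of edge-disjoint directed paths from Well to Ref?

Assign every edge capacity 1; by Menger, the answer equals the max flow.
Path Well→Ref (+1); total 1.
Path Well→P1→Ref (+1); total 2.
Path Well→P2→Ref (+1); total 3.
Path Well→M4→Ref (+1); total 4.
Path Well→M1→Ref (+1); total 5.
Path Well→P5→Ref (+1); total 6.
No residual Well→Ref path; max flow = 6.
Certifying cut of size 6: {Well→M1, Well→M4, Well→P1, Well→P2, Well→P5, Well→Ref}.

6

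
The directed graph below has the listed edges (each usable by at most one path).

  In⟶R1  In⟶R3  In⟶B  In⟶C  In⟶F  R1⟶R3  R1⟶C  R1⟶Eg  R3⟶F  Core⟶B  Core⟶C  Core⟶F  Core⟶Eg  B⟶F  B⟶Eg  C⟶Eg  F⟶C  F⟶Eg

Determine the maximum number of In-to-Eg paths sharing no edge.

4

Assign every edge capacity 1; by Menger, the answer equals the max flow.
Path In→R1→Eg (+1); total 1.
Path In→B→Eg (+1); total 2.
Path In→C→Eg (+1); total 3.
Path In→F→Eg (+1); total 4.
No residual In→Eg path; max flow = 4.
Certifying cut of size 4: {C→Eg, F→Eg, In→B, In→R1}.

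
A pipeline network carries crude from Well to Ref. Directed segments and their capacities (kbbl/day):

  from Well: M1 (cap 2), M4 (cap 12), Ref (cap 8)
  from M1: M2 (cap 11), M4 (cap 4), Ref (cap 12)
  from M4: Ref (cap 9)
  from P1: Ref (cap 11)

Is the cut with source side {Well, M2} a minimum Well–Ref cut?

Given cut capacity: 2 + 12 + 8 = 22.
Augment Well→Ref: bottleneck 8, flow now 8.
Augment Well→M1→Ref: bottleneck 2, flow now 10.
Augment Well→M4→Ref: bottleneck 9, flow now 19.
No augmenting path remains; maximum flow = 19.
In the residual graph, reachable from Well: {Well, M4}.
Min-cut edges: Well→M1 (2), Well→Ref (8), M4→Ref (9); capacity 2 + 8 + 9 = 19.
Cut capacity 22 exceeds the max flow 19, so it is not minimum.

No — its capacity is 22, but the minimum cut has capacity 19.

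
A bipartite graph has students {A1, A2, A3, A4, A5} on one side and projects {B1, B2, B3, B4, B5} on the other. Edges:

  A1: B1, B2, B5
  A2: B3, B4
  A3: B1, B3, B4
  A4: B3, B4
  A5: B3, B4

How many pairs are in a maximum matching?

4

Unit-capacity flow: source→left, listed edges, right→sink; max matching = max flow.
Augmenting path A1→B1 (+1); matched 1.
Augmenting path A2→B3 (+1); matched 2.
Augmenting path A3→B4 (+1); matched 3.
Augmenting path A4→B4→A3→B1→A1→B2 (+1); matched 4.
No augmenting path remains; maximum matching = 4.
König certificate: {A1, A3, B3, B4} is a vertex cover of size 4 (every listed pair touches it), so no matching can be larger.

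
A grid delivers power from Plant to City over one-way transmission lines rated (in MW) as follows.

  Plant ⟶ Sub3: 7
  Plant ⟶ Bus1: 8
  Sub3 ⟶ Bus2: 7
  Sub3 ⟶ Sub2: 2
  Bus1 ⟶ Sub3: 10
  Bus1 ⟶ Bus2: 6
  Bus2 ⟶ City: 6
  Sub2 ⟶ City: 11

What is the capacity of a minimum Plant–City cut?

8

Augment Plant→Sub3→Bus2→City: bottleneck 6, flow now 6.
Augment Plant→Sub3→Sub2→City: bottleneck 1, flow now 7.
Augment Plant→Bus1→Sub3→Sub2→City: bottleneck 1, flow now 8.
No augmenting path remains; maximum flow = 8.
By max-flow min-cut, the minimum cut capacity equals the max flow.
In the residual graph, reachable from Plant: {Plant, Sub3, Bus1, Bus2}.
Min-cut edges: Sub3→Sub2 (2), Bus2→City (6); capacity 2 + 6 = 8.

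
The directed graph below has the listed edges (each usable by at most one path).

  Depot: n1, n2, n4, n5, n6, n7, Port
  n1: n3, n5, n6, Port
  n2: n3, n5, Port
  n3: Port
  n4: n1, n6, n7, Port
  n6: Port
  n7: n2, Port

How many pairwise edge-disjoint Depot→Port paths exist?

Assign every edge capacity 1; by Menger, the answer equals the max flow.
Path Depot→Port (+1); total 1.
Path Depot→n1→Port (+1); total 2.
Path Depot→n2→Port (+1); total 3.
Path Depot→n4→Port (+1); total 4.
Path Depot→n6→Port (+1); total 5.
Path Depot→n7→Port (+1); total 6.
No residual Depot→Port path; max flow = 6.
Certifying cut of size 6: {Depot→Port, Depot→n1, Depot→n2, Depot→n4, Depot→n6, Depot→n7}.

6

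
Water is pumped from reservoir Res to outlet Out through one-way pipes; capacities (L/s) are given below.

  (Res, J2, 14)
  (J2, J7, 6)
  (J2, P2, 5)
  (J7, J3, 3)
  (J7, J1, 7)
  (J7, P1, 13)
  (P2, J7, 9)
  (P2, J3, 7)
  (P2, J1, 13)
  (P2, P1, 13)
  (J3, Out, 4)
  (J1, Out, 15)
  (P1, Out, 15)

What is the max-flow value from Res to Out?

Augment Res→J2→J7→J3→Out: bottleneck 3, flow now 3.
Augment Res→J2→J7→J1→Out: bottleneck 3, flow now 6.
Augment Res→J2→P2→J3→Out: bottleneck 1, flow now 7.
Augment Res→J2→P2→J1→Out: bottleneck 4, flow now 11.
No augmenting path remains; maximum flow = 11.
In the residual graph, reachable from Res: {Res, J2}.
Min-cut edges: J2→J7 (6), J2→P2 (5); capacity 6 + 5 = 11.
This cut is saturated, so no flow can exceed 11.

11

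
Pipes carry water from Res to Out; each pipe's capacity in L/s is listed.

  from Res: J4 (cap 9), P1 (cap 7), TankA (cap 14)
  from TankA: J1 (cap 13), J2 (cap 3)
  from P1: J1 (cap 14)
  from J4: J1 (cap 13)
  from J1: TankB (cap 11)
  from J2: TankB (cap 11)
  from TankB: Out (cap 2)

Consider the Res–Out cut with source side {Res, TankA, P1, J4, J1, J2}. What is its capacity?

22

Edges leaving {Res, TankA, P1, J4, J1, J2}: J1→TankB (11), J2→TankB (11).
Cut capacity = 11 + 11 = 22.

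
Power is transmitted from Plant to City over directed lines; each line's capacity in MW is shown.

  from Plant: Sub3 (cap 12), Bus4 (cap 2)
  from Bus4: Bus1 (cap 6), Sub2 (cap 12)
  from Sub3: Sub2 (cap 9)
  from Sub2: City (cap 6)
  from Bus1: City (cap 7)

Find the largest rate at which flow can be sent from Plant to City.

8

Augment Plant→Bus4→Sub2→City: bottleneck 2, flow now 2.
Augment Plant→Sub3→Sub2→City: bottleneck 4, flow now 6.
Augment Plant→Sub3→Sub2→Bus4→Bus1→City: bottleneck 2, flow now 8. (uses reverse residual edge)
No augmenting path remains; maximum flow = 8.
In the residual graph, reachable from Plant: {Plant, Sub3, Sub2}.
Min-cut edges: Plant→Bus4 (2), Sub2→City (6); capacity 2 + 6 = 8.
This cut is saturated, so no flow can exceed 8.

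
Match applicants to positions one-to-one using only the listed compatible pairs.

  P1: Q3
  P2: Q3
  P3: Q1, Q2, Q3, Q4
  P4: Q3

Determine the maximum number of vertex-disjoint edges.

2

Unit-capacity flow: source→left, listed edges, right→sink; max matching = max flow.
Augmenting path P1→Q3 (+1); matched 1.
Augmenting path P3→Q1 (+1); matched 2.
No augmenting path remains; maximum matching = 2.
König certificate: {P3, Q3} is a vertex cover of size 2 (every listed pair touches it), so no matching can be larger.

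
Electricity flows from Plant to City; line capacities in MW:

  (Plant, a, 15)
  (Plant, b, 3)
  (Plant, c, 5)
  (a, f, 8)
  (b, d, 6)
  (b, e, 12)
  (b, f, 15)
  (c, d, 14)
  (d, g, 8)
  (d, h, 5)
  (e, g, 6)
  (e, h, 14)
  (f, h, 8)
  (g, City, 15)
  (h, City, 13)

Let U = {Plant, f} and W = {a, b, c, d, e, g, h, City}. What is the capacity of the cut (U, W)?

Edges leaving {Plant, f}: Plant→a (15), Plant→b (3), Plant→c (5), f→h (8).
Cut capacity = 15 + 3 + 5 + 8 = 31.

31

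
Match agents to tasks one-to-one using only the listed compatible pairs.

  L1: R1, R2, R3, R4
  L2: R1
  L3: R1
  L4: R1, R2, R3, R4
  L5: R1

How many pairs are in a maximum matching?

Unit-capacity flow: source→left, listed edges, right→sink; max matching = max flow.
Augmenting path L1→R1 (+1); matched 1.
Augmenting path L4→R2 (+1); matched 2.
Augmenting path L2→R1→L1→R3 (+1); matched 3.
No augmenting path remains; maximum matching = 3.
König certificate: {L1, L4, R1} is a vertex cover of size 3 (every listed pair touches it), so no matching can be larger.

3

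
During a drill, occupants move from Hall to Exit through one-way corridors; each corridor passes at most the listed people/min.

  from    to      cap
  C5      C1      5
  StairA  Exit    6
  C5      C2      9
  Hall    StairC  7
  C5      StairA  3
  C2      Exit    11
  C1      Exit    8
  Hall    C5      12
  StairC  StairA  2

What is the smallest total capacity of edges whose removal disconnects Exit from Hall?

14

Augment Hall→StairC→StairA→Exit: bottleneck 2, flow now 2.
Augment Hall→C5→C2→Exit: bottleneck 9, flow now 11.
Augment Hall→C5→C1→Exit: bottleneck 3, flow now 14.
No augmenting path remains; maximum flow = 14.
By max-flow min-cut, the minimum cut capacity equals the max flow.
In the residual graph, reachable from Hall: {Hall, StairC}.
Min-cut edges: Hall→C5 (12), StairC→StairA (2); capacity 12 + 2 = 14.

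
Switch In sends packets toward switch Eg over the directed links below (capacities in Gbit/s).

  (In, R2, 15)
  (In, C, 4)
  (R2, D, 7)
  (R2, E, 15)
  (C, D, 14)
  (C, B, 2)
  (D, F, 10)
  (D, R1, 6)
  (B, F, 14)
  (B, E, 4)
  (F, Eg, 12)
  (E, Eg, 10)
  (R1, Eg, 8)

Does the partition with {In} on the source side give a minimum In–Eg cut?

Given cut capacity: 15 + 4 = 19.
Augment In→R2→E→Eg: bottleneck 10, flow now 10.
Augment In→R2→D→F→Eg: bottleneck 5, flow now 15.
Augment In→C→D→F→Eg: bottleneck 4, flow now 19.
No augmenting path remains; maximum flow = 19.
Cut capacity 19 equals the max flow, so it is a minimum cut.

Yes — it is a minimum cut (capacity 19).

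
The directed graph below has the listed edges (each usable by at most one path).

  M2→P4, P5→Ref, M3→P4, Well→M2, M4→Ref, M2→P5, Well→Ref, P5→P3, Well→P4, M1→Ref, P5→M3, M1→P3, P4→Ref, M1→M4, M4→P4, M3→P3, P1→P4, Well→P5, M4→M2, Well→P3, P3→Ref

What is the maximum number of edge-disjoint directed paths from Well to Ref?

4

Assign every edge capacity 1; by Menger, the answer equals the max flow.
Path Well→Ref (+1); total 1.
Path Well→P5→Ref (+1); total 2.
Path Well→P3→Ref (+1); total 3.
Path Well→P4→Ref (+1); total 4.
No residual Well→Ref path; max flow = 4.
Certifying cut of size 4: {P3→Ref, P4→Ref, P5→Ref, Well→Ref}.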